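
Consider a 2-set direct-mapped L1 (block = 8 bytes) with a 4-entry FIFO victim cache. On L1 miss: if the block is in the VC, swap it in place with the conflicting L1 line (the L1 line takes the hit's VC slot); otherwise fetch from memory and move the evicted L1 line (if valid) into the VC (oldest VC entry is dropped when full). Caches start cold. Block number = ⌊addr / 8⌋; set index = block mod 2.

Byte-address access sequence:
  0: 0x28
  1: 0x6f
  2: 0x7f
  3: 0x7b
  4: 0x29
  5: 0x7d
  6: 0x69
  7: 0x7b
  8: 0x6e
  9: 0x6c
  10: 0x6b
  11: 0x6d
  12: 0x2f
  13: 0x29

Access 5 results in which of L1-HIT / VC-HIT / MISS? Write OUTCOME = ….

  [0] addr=0x28 blk=5 s=1: MISS | VC []
  [1] addr=0x6f blk=13 s=1: MISS | VC [5]
  [2] addr=0x7f blk=15 s=1: MISS | VC [5, 13]
  [3] addr=0x7b blk=15 s=1: L1-HIT | VC [5, 13]
  [4] addr=0x29 blk=5 s=1: VC-HIT | VC [15, 13]
  [5] addr=0x7d blk=15 s=1: VC-HIT | VC [5, 13]
  [6] addr=0x69 blk=13 s=1: VC-HIT | VC [5, 15]
  [7] addr=0x7b blk=15 s=1: VC-HIT | VC [5, 13]
  [8] addr=0x6e blk=13 s=1: VC-HIT | VC [5, 15]
  [9] addr=0x6c blk=13 s=1: L1-HIT | VC [5, 15]
  [10] addr=0x6b blk=13 s=1: L1-HIT | VC [5, 15]
  [11] addr=0x6d blk=13 s=1: L1-HIT | VC [5, 15]
  [12] addr=0x2f blk=5 s=1: VC-HIT | VC [13, 15]
  [13] addr=0x29 blk=5 s=1: L1-HIT | VC [13, 15]

OUTCOME = VC-HIT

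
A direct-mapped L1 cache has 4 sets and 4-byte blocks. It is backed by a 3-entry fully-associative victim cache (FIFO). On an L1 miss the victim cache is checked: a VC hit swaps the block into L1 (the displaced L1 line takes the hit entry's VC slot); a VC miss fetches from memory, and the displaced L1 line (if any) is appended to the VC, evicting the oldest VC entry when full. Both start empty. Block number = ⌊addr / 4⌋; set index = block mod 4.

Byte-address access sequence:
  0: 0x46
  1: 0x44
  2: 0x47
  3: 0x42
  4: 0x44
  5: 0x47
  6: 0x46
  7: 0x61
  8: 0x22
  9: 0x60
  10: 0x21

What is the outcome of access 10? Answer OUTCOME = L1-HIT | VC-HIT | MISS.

#0 0x46→b17/s1 MISS; vc=[]
#1 0x44→b17/s1 L1-HIT; vc=[]
#2 0x47→b17/s1 L1-HIT; vc=[]
#3 0x42→b16/s0 MISS; vc=[]
#4 0x44→b17/s1 L1-HIT; vc=[]
#5 0x47→b17/s1 L1-HIT; vc=[]
#6 0x46→b17/s1 L1-HIT; vc=[]
#7 0x61→b24/s0 MISS; vc=[16]
#8 0x22→b8/s0 MISS; vc=[16,24]
#9 0x60→b24/s0 VC-HIT; vc=[16,8]
#10 0x21→b8/s0 VC-HIT; vc=[16,24]

OUTCOME = VC-HIT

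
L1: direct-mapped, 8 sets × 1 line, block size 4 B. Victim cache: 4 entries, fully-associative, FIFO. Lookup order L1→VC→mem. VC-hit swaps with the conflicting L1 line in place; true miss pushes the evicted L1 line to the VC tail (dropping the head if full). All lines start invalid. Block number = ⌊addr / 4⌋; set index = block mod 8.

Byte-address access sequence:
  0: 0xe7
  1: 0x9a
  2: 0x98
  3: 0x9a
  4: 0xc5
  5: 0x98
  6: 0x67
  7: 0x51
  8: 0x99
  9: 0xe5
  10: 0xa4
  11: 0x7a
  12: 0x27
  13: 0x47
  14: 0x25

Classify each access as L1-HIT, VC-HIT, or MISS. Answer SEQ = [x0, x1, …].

0: 0xe7 (blk 57, set 1) → MISS  vc=[]
1: 0x9a (blk 38, set 6) → MISS  vc=[]
2: 0x98 (blk 38, set 6) → L1-HIT  vc=[]
3: 0x9a (blk 38, set 6) → L1-HIT  vc=[]
4: 0xc5 (blk 49, set 1) → MISS  vc=[57]
5: 0x98 (blk 38, set 6) → L1-HIT  vc=[57]
6: 0x67 (blk 25, set 1) → MISS  vc=[57, 49]
7: 0x51 (blk 20, set 4) → MISS  vc=[57, 49]
8: 0x99 (blk 38, set 6) → L1-HIT  vc=[57, 49]
9: 0xe5 (blk 57, set 1) → VC-HIT  vc=[25, 49]
10: 0xa4 (blk 41, set 1) → MISS  vc=[25, 49, 57]
11: 0x7a (blk 30, set 6) → MISS  vc=[25, 49, 57, 38]
12: 0x27 (blk 9, set 1) → MISS  vc=[49, 57, 38, 41]
13: 0x47 (blk 17, set 1) → MISS  vc=[57, 38, 41, 9]
14: 0x25 (blk 9, set 1) → VC-HIT  vc=[57, 38, 41, 17]

SEQ = [MISS, MISS, L1-HIT, L1-HIT, MISS, L1-HIT, MISS, MISS, L1-HIT, VC-HIT, MISS, MISS, MISS, MISS, VC-HIT]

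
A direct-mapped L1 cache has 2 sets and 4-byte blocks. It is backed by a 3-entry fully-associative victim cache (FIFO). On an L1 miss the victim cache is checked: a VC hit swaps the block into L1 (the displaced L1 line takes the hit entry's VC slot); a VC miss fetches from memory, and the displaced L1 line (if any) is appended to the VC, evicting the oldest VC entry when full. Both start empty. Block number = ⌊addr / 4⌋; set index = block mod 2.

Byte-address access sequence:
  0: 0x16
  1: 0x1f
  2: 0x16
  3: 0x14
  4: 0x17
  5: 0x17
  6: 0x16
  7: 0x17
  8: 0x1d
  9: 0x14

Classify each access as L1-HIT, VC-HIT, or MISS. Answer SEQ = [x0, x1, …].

#0 0x16→b5/s1 MISS; vc=[]
#1 0x1f→b7/s1 MISS; vc=[5]
#2 0x16→b5/s1 VC-HIT; vc=[7]
#3 0x14→b5/s1 L1-HIT; vc=[7]
#4 0x17→b5/s1 L1-HIT; vc=[7]
#5 0x17→b5/s1 L1-HIT; vc=[7]
#6 0x16→b5/s1 L1-HIT; vc=[7]
#7 0x17→b5/s1 L1-HIT; vc=[7]
#8 0x1d→b7/s1 VC-HIT; vc=[5]
#9 0x14→b5/s1 VC-HIT; vc=[7]

SEQ = [MISS, MISS, VC-HIT, L1-HIT, L1-HIT, L1-HIT, L1-HIT, L1-HIT, VC-HIT, VC-HIT]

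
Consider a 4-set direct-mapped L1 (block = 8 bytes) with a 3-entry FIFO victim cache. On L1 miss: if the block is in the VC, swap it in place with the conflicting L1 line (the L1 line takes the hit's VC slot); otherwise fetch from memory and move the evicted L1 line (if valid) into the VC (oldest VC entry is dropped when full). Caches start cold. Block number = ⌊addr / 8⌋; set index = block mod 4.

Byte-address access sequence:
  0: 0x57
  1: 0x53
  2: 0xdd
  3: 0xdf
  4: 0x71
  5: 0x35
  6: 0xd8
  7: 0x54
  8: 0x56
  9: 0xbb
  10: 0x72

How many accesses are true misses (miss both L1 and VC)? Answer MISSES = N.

#0 0x57→b10/s2 MISS; vc=[]
#1 0x53→b10/s2 L1-HIT; vc=[]
#2 0xdd→b27/s3 MISS; vc=[]
#3 0xdf→b27/s3 L1-HIT; vc=[]
#4 0x71→b14/s2 MISS; vc=[10]
#5 0x35→b6/s2 MISS; vc=[10,14]
#6 0xd8→b27/s3 L1-HIT; vc=[10,14]
#7 0x54→b10/s2 VC-HIT; vc=[6,14]
#8 0x56→b10/s2 L1-HIT; vc=[6,14]
#9 0xbb→b23/s3 MISS; vc=[6,14,27]
#10 0x72→b14/s2 VC-HIT; vc=[6,10,27]

MISSES = 5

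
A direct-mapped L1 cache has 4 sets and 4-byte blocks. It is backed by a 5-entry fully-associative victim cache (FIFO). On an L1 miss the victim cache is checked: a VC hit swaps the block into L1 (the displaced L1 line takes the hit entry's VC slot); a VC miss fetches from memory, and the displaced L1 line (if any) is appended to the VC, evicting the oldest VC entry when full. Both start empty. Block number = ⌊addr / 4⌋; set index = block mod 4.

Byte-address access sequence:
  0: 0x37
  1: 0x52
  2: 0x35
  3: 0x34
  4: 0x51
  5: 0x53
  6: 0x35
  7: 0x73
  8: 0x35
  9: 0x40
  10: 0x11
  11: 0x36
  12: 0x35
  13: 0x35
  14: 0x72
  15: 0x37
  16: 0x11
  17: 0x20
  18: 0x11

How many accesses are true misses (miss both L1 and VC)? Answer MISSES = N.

MISSES = 6

#0 0x37→b13/s1 MISS; vc=[]
#1 0x52→b20/s0 MISS; vc=[]
#2 0x35→b13/s1 L1-HIT; vc=[]
#3 0x34→b13/s1 L1-HIT; vc=[]
#4 0x51→b20/s0 L1-HIT; vc=[]
#5 0x53→b20/s0 L1-HIT; vc=[]
#6 0x35→b13/s1 L1-HIT; vc=[]
#7 0x73→b28/s0 MISS; vc=[20]
#8 0x35→b13/s1 L1-HIT; vc=[20]
#9 0x40→b16/s0 MISS; vc=[20,28]
#10 0x11→b4/s0 MISS; vc=[20,28,16]
#11 0x36→b13/s1 L1-HIT; vc=[20,28,16]
#12 0x35→b13/s1 L1-HIT; vc=[20,28,16]
#13 0x35→b13/s1 L1-HIT; vc=[20,28,16]
#14 0x72→b28/s0 VC-HIT; vc=[20,4,16]
#15 0x37→b13/s1 L1-HIT; vc=[20,4,16]
#16 0x11→b4/s0 VC-HIT; vc=[20,28,16]
#17 0x20→b8/s0 MISS; vc=[20,28,16,4]
#18 0x11→b4/s0 VC-HIT; vc=[20,28,16,8]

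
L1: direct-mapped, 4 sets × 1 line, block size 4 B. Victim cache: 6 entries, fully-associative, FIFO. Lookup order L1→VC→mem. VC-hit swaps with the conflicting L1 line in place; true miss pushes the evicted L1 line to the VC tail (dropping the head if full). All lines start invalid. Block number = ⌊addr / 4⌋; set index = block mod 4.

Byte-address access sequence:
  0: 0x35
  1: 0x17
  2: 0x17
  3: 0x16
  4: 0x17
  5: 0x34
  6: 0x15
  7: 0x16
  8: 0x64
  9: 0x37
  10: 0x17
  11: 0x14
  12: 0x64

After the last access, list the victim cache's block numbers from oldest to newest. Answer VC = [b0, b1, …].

0: 0x35 (blk 13, set 1) → MISS  vc=[]
1: 0x17 (blk 5, set 1) → MISS  vc=[13]
2: 0x17 (blk 5, set 1) → L1-HIT  vc=[13]
3: 0x16 (blk 5, set 1) → L1-HIT  vc=[13]
4: 0x17 (blk 5, set 1) → L1-HIT  vc=[13]
5: 0x34 (blk 13, set 1) → VC-HIT  vc=[5]
6: 0x15 (blk 5, set 1) → VC-HIT  vc=[13]
7: 0x16 (blk 5, set 1) → L1-HIT  vc=[13]
8: 0x64 (blk 25, set 1) → MISS  vc=[13, 5]
9: 0x37 (blk 13, set 1) → VC-HIT  vc=[25, 5]
10: 0x17 (blk 5, set 1) → VC-HIT  vc=[25, 13]
11: 0x14 (blk 5, set 1) → L1-HIT  vc=[25, 13]
12: 0x64 (blk 25, set 1) → VC-HIT  vc=[5, 13]

VC = [5, 13]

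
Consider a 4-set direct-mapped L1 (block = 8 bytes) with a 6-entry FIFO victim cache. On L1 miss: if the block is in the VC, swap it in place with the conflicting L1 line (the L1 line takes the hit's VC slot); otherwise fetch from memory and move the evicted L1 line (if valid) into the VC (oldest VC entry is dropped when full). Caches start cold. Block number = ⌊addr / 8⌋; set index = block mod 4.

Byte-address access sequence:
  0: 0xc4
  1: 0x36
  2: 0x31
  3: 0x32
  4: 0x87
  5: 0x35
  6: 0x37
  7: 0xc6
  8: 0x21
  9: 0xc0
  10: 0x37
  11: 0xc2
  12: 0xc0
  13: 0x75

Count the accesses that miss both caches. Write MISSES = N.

MISSES = 5

#0 0xc4→b24/s0 MISS; vc=[]
#1 0x36→b6/s2 MISS; vc=[]
#2 0x31→b6/s2 L1-HIT; vc=[]
#3 0x32→b6/s2 L1-HIT; vc=[]
#4 0x87→b16/s0 MISS; vc=[24]
#5 0x35→b6/s2 L1-HIT; vc=[24]
#6 0x37→b6/s2 L1-HIT; vc=[24]
#7 0xc6→b24/s0 VC-HIT; vc=[16]
#8 0x21→b4/s0 MISS; vc=[16,24]
#9 0xc0→b24/s0 VC-HIT; vc=[16,4]
#10 0x37→b6/s2 L1-HIT; vc=[16,4]
#11 0xc2→b24/s0 L1-HIT; vc=[16,4]
#12 0xc0→b24/s0 L1-HIT; vc=[16,4]
#13 0x75→b14/s2 MISS; vc=[16,4,6]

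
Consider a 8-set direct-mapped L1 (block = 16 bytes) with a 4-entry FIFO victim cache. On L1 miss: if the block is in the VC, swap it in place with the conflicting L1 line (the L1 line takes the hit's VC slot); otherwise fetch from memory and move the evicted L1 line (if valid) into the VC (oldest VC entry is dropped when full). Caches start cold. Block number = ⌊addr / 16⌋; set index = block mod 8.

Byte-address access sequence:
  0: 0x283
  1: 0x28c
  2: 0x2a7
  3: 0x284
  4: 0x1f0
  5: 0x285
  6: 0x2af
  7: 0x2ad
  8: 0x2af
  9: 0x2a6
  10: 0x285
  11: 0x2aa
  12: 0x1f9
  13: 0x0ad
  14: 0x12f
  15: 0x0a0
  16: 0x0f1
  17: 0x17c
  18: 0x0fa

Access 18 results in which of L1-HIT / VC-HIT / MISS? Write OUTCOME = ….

OUTCOME = VC-HIT

0: 0x283 (blk 40, set 0) → MISS  vc=[]
1: 0x28c (blk 40, set 0) → L1-HIT  vc=[]
2: 0x2a7 (blk 42, set 2) → MISS  vc=[]
3: 0x284 (blk 40, set 0) → L1-HIT  vc=[]
4: 0x1f0 (blk 31, set 7) → MISS  vc=[]
5: 0x285 (blk 40, set 0) → L1-HIT  vc=[]
6: 0x2af (blk 42, set 2) → L1-HIT  vc=[]
7: 0x2ad (blk 42, set 2) → L1-HIT  vc=[]
8: 0x2af (blk 42, set 2) → L1-HIT  vc=[]
9: 0x2a6 (blk 42, set 2) → L1-HIT  vc=[]
10: 0x285 (blk 40, set 0) → L1-HIT  vc=[]
11: 0x2aa (blk 42, set 2) → L1-HIT  vc=[]
12: 0x1f9 (blk 31, set 7) → L1-HIT  vc=[]
13: 0xad (blk 10, set 2) → MISS  vc=[42]
14: 0x12f (blk 18, set 2) → MISS  vc=[42, 10]
15: 0xa0 (blk 10, set 2) → VC-HIT  vc=[42, 18]
16: 0xf1 (blk 15, set 7) → MISS  vc=[42, 18, 31]
17: 0x17c (blk 23, set 7) → MISS  vc=[42, 18, 31, 15]
18: 0xfa (blk 15, set 7) → VC-HIT  vc=[42, 18, 31, 23]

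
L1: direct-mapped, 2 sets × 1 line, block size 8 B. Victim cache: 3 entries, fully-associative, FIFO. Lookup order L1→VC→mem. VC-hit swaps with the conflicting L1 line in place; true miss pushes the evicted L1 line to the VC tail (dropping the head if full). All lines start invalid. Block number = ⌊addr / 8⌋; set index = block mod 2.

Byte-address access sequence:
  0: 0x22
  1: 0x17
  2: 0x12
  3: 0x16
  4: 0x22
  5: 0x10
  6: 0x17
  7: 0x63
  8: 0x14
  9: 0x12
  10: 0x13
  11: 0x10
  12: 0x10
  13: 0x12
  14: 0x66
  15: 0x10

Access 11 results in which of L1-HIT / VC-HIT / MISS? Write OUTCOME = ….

#0 0x22→b4/s0 MISS; vc=[]
#1 0x17→b2/s0 MISS; vc=[4]
#2 0x12→b2/s0 L1-HIT; vc=[4]
#3 0x16→b2/s0 L1-HIT; vc=[4]
#4 0x22→b4/s0 VC-HIT; vc=[2]
#5 0x10→b2/s0 VC-HIT; vc=[4]
#6 0x17→b2/s0 L1-HIT; vc=[4]
#7 0x63→b12/s0 MISS; vc=[4,2]
#8 0x14→b2/s0 VC-HIT; vc=[4,12]
#9 0x12→b2/s0 L1-HIT; vc=[4,12]
#10 0x13→b2/s0 L1-HIT; vc=[4,12]
#11 0x10→b2/s0 L1-HIT; vc=[4,12]
#12 0x10→b2/s0 L1-HIT; vc=[4,12]
#13 0x12→b2/s0 L1-HIT; vc=[4,12]
#14 0x66→b12/s0 VC-HIT; vc=[4,2]
#15 0x10→b2/s0 VC-HIT; vc=[4,12]

OUTCOME = L1-HIT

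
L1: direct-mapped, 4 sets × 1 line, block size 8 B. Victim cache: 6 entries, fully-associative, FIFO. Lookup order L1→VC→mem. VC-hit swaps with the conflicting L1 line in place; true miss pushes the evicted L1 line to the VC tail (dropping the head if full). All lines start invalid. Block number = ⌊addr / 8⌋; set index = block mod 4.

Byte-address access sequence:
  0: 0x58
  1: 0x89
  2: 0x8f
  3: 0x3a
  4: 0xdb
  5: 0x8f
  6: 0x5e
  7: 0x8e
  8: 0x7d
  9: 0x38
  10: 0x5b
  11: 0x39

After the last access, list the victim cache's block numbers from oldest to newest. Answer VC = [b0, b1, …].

VC = [27, 15, 11]

0: 0x58 (blk 11, set 3) → MISS  vc=[]
1: 0x89 (blk 17, set 1) → MISS  vc=[]
2: 0x8f (blk 17, set 1) → L1-HIT  vc=[]
3: 0x3a (blk 7, set 3) → MISS  vc=[11]
4: 0xdb (blk 27, set 3) → MISS  vc=[11, 7]
5: 0x8f (blk 17, set 1) → L1-HIT  vc=[11, 7]
6: 0x5e (blk 11, set 3) → VC-HIT  vc=[27, 7]
7: 0x8e (blk 17, set 1) → L1-HIT  vc=[27, 7]
8: 0x7d (blk 15, set 3) → MISS  vc=[27, 7, 11]
9: 0x38 (blk 7, set 3) → VC-HIT  vc=[27, 15, 11]
10: 0x5b (blk 11, set 3) → VC-HIT  vc=[27, 15, 7]
11: 0x39 (blk 7, set 3) → VC-HIT  vc=[27, 15, 11]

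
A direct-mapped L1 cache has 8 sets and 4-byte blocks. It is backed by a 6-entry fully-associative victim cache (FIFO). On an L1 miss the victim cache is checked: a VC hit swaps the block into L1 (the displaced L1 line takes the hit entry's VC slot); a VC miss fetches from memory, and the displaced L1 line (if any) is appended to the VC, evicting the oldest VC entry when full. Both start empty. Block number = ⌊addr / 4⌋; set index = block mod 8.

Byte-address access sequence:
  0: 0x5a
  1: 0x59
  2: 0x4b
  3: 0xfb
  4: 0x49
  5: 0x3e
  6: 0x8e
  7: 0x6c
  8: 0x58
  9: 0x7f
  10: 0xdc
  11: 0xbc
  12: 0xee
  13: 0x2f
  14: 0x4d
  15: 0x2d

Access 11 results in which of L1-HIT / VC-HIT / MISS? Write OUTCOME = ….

#0 0x5a→b22/s6 MISS; vc=[]
#1 0x59→b22/s6 L1-HIT; vc=[]
#2 0x4b→b18/s2 MISS; vc=[]
#3 0xfb→b62/s6 MISS; vc=[22]
#4 0x49→b18/s2 L1-HIT; vc=[22]
#5 0x3e→b15/s7 MISS; vc=[22]
#6 0x8e→b35/s3 MISS; vc=[22]
#7 0x6c→b27/s3 MISS; vc=[22,35]
#8 0x58→b22/s6 VC-HIT; vc=[62,35]
#9 0x7f→b31/s7 MISS; vc=[62,35,15]
#10 0xdc→b55/s7 MISS; vc=[62,35,15,31]
#11 0xbc→b47/s7 MISS; vc=[62,35,15,31,55]
#12 0xee→b59/s3 MISS; vc=[62,35,15,31,55,27]
#13 0x2f→b11/s3 MISS; vc=[35,15,31,55,27,59]
#14 0x4d→b19/s3 MISS; vc=[15,31,55,27,59,11]
#15 0x2d→b11/s3 VC-HIT; vc=[15,31,55,27,59,19]

OUTCOME = MISS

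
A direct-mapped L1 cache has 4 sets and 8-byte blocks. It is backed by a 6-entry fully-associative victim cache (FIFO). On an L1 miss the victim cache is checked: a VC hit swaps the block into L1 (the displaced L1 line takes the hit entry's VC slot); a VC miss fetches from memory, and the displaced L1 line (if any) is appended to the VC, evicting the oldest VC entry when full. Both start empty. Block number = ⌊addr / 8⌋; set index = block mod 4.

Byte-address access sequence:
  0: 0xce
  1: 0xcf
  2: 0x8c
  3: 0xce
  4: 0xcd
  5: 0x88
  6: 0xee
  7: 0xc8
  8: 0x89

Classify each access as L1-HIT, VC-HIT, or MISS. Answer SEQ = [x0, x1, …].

SEQ = [MISS, L1-HIT, MISS, VC-HIT, L1-HIT, VC-HIT, MISS, VC-HIT, VC-HIT]

0: 0xce (blk 25, set 1) → MISS  vc=[]
1: 0xcf (blk 25, set 1) → L1-HIT  vc=[]
2: 0x8c (blk 17, set 1) → MISS  vc=[25]
3: 0xce (blk 25, set 1) → VC-HIT  vc=[17]
4: 0xcd (blk 25, set 1) → L1-HIT  vc=[17]
5: 0x88 (blk 17, set 1) → VC-HIT  vc=[25]
6: 0xee (blk 29, set 1) → MISS  vc=[25, 17]
7: 0xc8 (blk 25, set 1) → VC-HIT  vc=[29, 17]
8: 0x89 (blk 17, set 1) → VC-HIT  vc=[29, 25]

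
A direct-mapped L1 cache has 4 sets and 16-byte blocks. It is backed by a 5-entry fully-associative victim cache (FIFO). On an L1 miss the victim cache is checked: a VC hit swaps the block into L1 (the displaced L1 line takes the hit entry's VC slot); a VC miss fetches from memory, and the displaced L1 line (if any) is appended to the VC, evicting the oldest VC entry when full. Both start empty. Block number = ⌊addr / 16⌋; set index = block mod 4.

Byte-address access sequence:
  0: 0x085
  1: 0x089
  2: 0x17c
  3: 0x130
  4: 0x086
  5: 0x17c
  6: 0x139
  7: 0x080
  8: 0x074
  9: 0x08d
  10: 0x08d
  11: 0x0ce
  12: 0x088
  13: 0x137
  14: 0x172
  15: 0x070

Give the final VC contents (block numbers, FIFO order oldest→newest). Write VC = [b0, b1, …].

#0 0x85→b8/s0 MISS; vc=[]
#1 0x89→b8/s0 L1-HIT; vc=[]
#2 0x17c→b23/s3 MISS; vc=[]
#3 0x130→b19/s3 MISS; vc=[23]
#4 0x86→b8/s0 L1-HIT; vc=[23]
#5 0x17c→b23/s3 VC-HIT; vc=[19]
#6 0x139→b19/s3 VC-HIT; vc=[23]
#7 0x80→b8/s0 L1-HIT; vc=[23]
#8 0x74→b7/s3 MISS; vc=[23,19]
#9 0x8d→b8/s0 L1-HIT; vc=[23,19]
#10 0x8d→b8/s0 L1-HIT; vc=[23,19]
#11 0xce→b12/s0 MISS; vc=[23,19,8]
#12 0x88→b8/s0 VC-HIT; vc=[23,19,12]
#13 0x137→b19/s3 VC-HIT; vc=[23,7,12]
#14 0x172→b23/s3 VC-HIT; vc=[19,7,12]
#15 0x70→b7/s3 VC-HIT; vc=[19,23,12]

VC = [19, 23, 12]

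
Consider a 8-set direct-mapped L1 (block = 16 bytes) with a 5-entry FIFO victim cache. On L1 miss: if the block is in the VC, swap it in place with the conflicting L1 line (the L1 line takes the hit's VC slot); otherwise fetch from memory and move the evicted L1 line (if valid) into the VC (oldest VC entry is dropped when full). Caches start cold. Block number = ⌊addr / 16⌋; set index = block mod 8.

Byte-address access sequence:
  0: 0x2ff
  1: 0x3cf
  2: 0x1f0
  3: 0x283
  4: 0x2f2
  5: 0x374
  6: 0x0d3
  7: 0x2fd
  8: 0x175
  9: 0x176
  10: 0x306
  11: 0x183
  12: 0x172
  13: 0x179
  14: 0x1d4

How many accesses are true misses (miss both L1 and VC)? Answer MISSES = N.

MISSES = 10

#0 0x2ff→b47/s7 MISS; vc=[]
#1 0x3cf→b60/s4 MISS; vc=[]
#2 0x1f0→b31/s7 MISS; vc=[47]
#3 0x283→b40/s0 MISS; vc=[47]
#4 0x2f2→b47/s7 VC-HIT; vc=[31]
#5 0x374→b55/s7 MISS; vc=[31,47]
#6 0xd3→b13/s5 MISS; vc=[31,47]
#7 0x2fd→b47/s7 VC-HIT; vc=[31,55]
#8 0x175→b23/s7 MISS; vc=[31,55,47]
#9 0x176→b23/s7 L1-HIT; vc=[31,55,47]
#10 0x306→b48/s0 MISS; vc=[31,55,47,40]
#11 0x183→b24/s0 MISS; vc=[31,55,47,40,48]
#12 0x172→b23/s7 L1-HIT; vc=[31,55,47,40,48]
#13 0x179→b23/s7 L1-HIT; vc=[31,55,47,40,48]
#14 0x1d4→b29/s5 MISS; vc=[55,47,40,48,13]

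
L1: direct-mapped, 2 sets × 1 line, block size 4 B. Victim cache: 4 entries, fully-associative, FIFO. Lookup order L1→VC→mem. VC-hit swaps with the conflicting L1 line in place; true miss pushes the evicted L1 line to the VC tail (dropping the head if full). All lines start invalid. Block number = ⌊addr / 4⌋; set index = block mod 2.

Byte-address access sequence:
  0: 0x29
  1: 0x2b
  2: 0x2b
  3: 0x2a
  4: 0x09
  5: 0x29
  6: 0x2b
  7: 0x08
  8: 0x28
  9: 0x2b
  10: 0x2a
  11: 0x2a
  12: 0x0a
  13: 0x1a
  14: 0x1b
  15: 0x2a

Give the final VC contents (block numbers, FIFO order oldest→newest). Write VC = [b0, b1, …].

VC = [6, 2]

#0 0x29→b10/s0 MISS; vc=[]
#1 0x2b→b10/s0 L1-HIT; vc=[]
#2 0x2b→b10/s0 L1-HIT; vc=[]
#3 0x2a→b10/s0 L1-HIT; vc=[]
#4 0x9→b2/s0 MISS; vc=[10]
#5 0x29→b10/s0 VC-HIT; vc=[2]
#6 0x2b→b10/s0 L1-HIT; vc=[2]
#7 0x8→b2/s0 VC-HIT; vc=[10]
#8 0x28→b10/s0 VC-HIT; vc=[2]
#9 0x2b→b10/s0 L1-HIT; vc=[2]
#10 0x2a→b10/s0 L1-HIT; vc=[2]
#11 0x2a→b10/s0 L1-HIT; vc=[2]
#12 0xa→b2/s0 VC-HIT; vc=[10]
#13 0x1a→b6/s0 MISS; vc=[10,2]
#14 0x1b→b6/s0 L1-HIT; vc=[10,2]
#15 0x2a→b10/s0 VC-HIT; vc=[6,2]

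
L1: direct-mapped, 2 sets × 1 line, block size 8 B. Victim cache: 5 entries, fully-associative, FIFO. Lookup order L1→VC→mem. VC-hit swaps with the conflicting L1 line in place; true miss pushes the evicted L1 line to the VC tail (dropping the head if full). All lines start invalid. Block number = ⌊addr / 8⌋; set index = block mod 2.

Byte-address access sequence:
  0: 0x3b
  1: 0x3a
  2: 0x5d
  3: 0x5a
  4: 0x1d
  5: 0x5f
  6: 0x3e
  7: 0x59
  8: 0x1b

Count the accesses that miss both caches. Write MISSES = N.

MISSES = 3

  [0] addr=0x3b blk=7 s=1: MISS | VC []
  [1] addr=0x3a blk=7 s=1: L1-HIT | VC []
  [2] addr=0x5d blk=11 s=1: MISS | VC [7]
  [3] addr=0x5a blk=11 s=1: L1-HIT | VC [7]
  [4] addr=0x1d blk=3 s=1: MISS | VC [7, 11]
  [5] addr=0x5f blk=11 s=1: VC-HIT | VC [7, 3]
  [6] addr=0x3e blk=7 s=1: VC-HIT | VC [11, 3]
  [7] addr=0x59 blk=11 s=1: VC-HIT | VC [7, 3]
  [8] addr=0x1b blk=3 s=1: VC-HIT | VC [7, 11]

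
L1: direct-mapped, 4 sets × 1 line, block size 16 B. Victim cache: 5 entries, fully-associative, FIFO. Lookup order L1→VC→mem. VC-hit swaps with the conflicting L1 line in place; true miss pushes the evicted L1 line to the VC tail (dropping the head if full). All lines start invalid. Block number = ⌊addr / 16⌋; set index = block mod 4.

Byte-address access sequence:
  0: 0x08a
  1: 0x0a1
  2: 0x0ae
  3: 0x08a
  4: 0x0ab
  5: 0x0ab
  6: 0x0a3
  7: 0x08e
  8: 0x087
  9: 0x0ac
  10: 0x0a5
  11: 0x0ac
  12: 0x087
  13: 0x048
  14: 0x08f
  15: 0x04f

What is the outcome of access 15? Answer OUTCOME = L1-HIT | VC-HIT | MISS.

OUTCOME = VC-HIT

0: 0x8a (blk 8, set 0) → MISS  vc=[]
1: 0xa1 (blk 10, set 2) → MISS  vc=[]
2: 0xae (blk 10, set 2) → L1-HIT  vc=[]
3: 0x8a (blk 8, set 0) → L1-HIT  vc=[]
4: 0xab (blk 10, set 2) → L1-HIT  vc=[]
5: 0xab (blk 10, set 2) → L1-HIT  vc=[]
6: 0xa3 (blk 10, set 2) → L1-HIT  vc=[]
7: 0x8e (blk 8, set 0) → L1-HIT  vc=[]
8: 0x87 (blk 8, set 0) → L1-HIT  vc=[]
9: 0xac (blk 10, set 2) → L1-HIT  vc=[]
10: 0xa5 (blk 10, set 2) → L1-HIT  vc=[]
11: 0xac (blk 10, set 2) → L1-HIT  vc=[]
12: 0x87 (blk 8, set 0) → L1-HIT  vc=[]
13: 0x48 (blk 4, set 0) → MISS  vc=[8]
14: 0x8f (blk 8, set 0) → VC-HIT  vc=[4]
15: 0x4f (blk 4, set 0) → VC-HIT  vc=[8]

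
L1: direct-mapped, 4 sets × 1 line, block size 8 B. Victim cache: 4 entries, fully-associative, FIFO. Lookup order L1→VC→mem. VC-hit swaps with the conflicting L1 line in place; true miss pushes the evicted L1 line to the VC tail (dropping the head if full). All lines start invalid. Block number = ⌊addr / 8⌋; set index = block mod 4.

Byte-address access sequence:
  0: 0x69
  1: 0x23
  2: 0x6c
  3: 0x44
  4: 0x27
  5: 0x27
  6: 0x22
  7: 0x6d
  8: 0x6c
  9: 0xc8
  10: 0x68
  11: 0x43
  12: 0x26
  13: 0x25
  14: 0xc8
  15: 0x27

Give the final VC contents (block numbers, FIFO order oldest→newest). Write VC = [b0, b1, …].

  [0] addr=0x69 blk=13 s=1: MISS | VC []
  [1] addr=0x23 blk=4 s=0: MISS | VC []
  [2] addr=0x6c blk=13 s=1: L1-HIT | VC []
  [3] addr=0x44 blk=8 s=0: MISS | VC [4]
  [4] addr=0x27 blk=4 s=0: VC-HIT | VC [8]
  [5] addr=0x27 blk=4 s=0: L1-HIT | VC [8]
  [6] addr=0x22 blk=4 s=0: L1-HIT | VC [8]
  [7] addr=0x6d blk=13 s=1: L1-HIT | VC [8]
  [8] addr=0x6c blk=13 s=1: L1-HIT | VC [8]
  [9] addr=0xc8 blk=25 s=1: MISS | VC [8, 13]
  [10] addr=0x68 blk=13 s=1: VC-HIT | VC [8, 25]
  [11] addr=0x43 blk=8 s=0: VC-HIT | VC [4, 25]
  [12] addr=0x26 blk=4 s=0: VC-HIT | VC [8, 25]
  [13] addr=0x25 blk=4 s=0: L1-HIT | VC [8, 25]
  [14] addr=0xc8 blk=25 s=1: VC-HIT | VC [8, 13]
  [15] addr=0x27 blk=4 s=0: L1-HIT | VC [8, 13]

VC = [8, 13]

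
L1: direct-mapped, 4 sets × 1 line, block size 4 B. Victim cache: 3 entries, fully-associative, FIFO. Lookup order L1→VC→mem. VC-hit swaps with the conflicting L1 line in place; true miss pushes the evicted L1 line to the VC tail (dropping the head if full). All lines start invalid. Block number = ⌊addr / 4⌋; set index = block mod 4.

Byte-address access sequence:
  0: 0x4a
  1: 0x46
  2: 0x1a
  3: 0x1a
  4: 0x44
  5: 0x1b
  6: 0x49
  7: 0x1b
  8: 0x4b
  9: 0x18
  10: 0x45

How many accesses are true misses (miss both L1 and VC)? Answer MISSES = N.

  [0] addr=0x4a blk=18 s=2: MISS | VC []
  [1] addr=0x46 blk=17 s=1: MISS | VC []
  [2] addr=0x1a blk=6 s=2: MISS | VC [18]
  [3] addr=0x1a blk=6 s=2: L1-HIT | VC [18]
  [4] addr=0x44 blk=17 s=1: L1-HIT | VC [18]
  [5] addr=0x1b blk=6 s=2: L1-HIT | VC [18]
  [6] addr=0x49 blk=18 s=2: VC-HIT | VC [6]
  [7] addr=0x1b blk=6 s=2: VC-HIT | VC [18]
  [8] addr=0x4b blk=18 s=2: VC-HIT | VC [6]
  [9] addr=0x18 blk=6 s=2: VC-HIT | VC [18]
  [10] addr=0x45 blk=17 s=1: L1-HIT | VC [18]

MISSES = 3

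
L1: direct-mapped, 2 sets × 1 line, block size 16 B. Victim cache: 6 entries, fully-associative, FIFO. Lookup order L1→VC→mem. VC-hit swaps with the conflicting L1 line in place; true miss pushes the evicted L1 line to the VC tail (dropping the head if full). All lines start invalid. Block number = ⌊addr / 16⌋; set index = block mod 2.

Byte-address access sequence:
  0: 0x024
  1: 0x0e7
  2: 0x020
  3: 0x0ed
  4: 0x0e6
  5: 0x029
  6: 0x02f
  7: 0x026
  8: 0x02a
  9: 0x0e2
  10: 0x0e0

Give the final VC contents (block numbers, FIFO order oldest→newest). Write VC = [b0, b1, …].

  [0] addr=0x24 blk=2 s=0: MISS | VC []
  [1] addr=0xe7 blk=14 s=0: MISS | VC [2]
  [2] addr=0x20 blk=2 s=0: VC-HIT | VC [14]
  [3] addr=0xed blk=14 s=0: VC-HIT | VC [2]
  [4] addr=0xe6 blk=14 s=0: L1-HIT | VC [2]
  [5] addr=0x29 blk=2 s=0: VC-HIT | VC [14]
  [6] addr=0x2f blk=2 s=0: L1-HIT | VC [14]
  [7] addr=0x26 blk=2 s=0: L1-HIT | VC [14]
  [8] addr=0x2a blk=2 s=0: L1-HIT | VC [14]
  [9] addr=0xe2 blk=14 s=0: VC-HIT | VC [2]
  [10] addr=0xe0 blk=14 s=0: L1-HIT | VC [2]

VC = [2]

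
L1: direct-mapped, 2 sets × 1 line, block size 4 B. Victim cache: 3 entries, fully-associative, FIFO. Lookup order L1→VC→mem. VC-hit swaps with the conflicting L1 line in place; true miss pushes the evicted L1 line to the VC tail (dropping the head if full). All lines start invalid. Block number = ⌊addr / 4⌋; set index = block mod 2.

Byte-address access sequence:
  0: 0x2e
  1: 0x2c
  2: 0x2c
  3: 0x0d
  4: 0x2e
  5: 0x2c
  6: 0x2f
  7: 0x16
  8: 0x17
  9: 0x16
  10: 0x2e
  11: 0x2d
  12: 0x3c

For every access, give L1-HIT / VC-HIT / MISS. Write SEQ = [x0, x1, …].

0: 0x2e (blk 11, set 1) → MISS  vc=[]
1: 0x2c (blk 11, set 1) → L1-HIT  vc=[]
2: 0x2c (blk 11, set 1) → L1-HIT  vc=[]
3: 0xd (blk 3, set 1) → MISS  vc=[11]
4: 0x2e (blk 11, set 1) → VC-HIT  vc=[3]
5: 0x2c (blk 11, set 1) → L1-HIT  vc=[3]
6: 0x2f (blk 11, set 1) → L1-HIT  vc=[3]
7: 0x16 (blk 5, set 1) → MISS  vc=[3, 11]
8: 0x17 (blk 5, set 1) → L1-HIT  vc=[3, 11]
9: 0x16 (blk 5, set 1) → L1-HIT  vc=[3, 11]
10: 0x2e (blk 11, set 1) → VC-HIT  vc=[3, 5]
11: 0x2d (blk 11, set 1) → L1-HIT  vc=[3, 5]
12: 0x3c (blk 15, set 1) → MISS  vc=[3, 5, 11]

SEQ = [MISS, L1-HIT, L1-HIT, MISS, VC-HIT, L1-HIT, L1-HIT, MISS, L1-HIT, L1-HIT, VC-HIT, L1-HIT, MISS]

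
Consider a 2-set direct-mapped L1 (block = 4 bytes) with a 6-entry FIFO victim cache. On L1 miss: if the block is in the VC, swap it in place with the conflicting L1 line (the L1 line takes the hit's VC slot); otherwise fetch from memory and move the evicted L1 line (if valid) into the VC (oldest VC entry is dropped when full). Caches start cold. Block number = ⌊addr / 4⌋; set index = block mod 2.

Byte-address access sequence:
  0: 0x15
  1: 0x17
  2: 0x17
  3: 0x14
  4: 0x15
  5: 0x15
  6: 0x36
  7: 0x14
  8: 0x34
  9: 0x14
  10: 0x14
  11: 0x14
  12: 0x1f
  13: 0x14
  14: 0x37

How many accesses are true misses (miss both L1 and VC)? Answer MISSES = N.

MISSES = 3

0: 0x15 (blk 5, set 1) → MISS  vc=[]
1: 0x17 (blk 5, set 1) → L1-HIT  vc=[]
2: 0x17 (blk 5, set 1) → L1-HIT  vc=[]
3: 0x14 (blk 5, set 1) → L1-HIT  vc=[]
4: 0x15 (blk 5, set 1) → L1-HIT  vc=[]
5: 0x15 (blk 5, set 1) → L1-HIT  vc=[]
6: 0x36 (blk 13, set 1) → MISS  vc=[5]
7: 0x14 (blk 5, set 1) → VC-HIT  vc=[13]
8: 0x34 (blk 13, set 1) → VC-HIT  vc=[5]
9: 0x14 (blk 5, set 1) → VC-HIT  vc=[13]
10: 0x14 (blk 5, set 1) → L1-HIT  vc=[13]
11: 0x14 (blk 5, set 1) → L1-HIT  vc=[13]
12: 0x1f (blk 7, set 1) → MISS  vc=[13, 5]
13: 0x14 (blk 5, set 1) → VC-HIT  vc=[13, 7]
14: 0x37 (blk 13, set 1) → VC-HIT  vc=[5, 7]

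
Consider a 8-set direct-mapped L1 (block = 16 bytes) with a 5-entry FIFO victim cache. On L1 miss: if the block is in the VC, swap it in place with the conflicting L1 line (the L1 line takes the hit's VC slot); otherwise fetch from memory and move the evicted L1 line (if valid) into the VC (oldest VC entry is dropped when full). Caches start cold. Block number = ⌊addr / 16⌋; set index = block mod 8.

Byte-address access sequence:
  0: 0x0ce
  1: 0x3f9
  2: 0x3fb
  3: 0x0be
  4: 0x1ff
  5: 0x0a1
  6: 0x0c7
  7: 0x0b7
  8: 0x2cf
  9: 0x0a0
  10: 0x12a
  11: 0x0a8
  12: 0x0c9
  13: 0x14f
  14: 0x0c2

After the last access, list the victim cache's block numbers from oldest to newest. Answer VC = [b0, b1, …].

0: 0xce (blk 12, set 4) → MISS  vc=[]
1: 0x3f9 (blk 63, set 7) → MISS  vc=[]
2: 0x3fb (blk 63, set 7) → L1-HIT  vc=[]
3: 0xbe (blk 11, set 3) → MISS  vc=[]
4: 0x1ff (blk 31, set 7) → MISS  vc=[63]
5: 0xa1 (blk 10, set 2) → MISS  vc=[63]
6: 0xc7 (blk 12, set 4) → L1-HIT  vc=[63]
7: 0xb7 (blk 11, set 3) → L1-HIT  vc=[63]
8: 0x2cf (blk 44, set 4) → MISS  vc=[63, 12]
9: 0xa0 (blk 10, set 2) → L1-HIT  vc=[63, 12]
10: 0x12a (blk 18, set 2) → MISS  vc=[63, 12, 10]
11: 0xa8 (blk 10, set 2) → VC-HIT  vc=[63, 12, 18]
12: 0xc9 (blk 12, set 4) → VC-HIT  vc=[63, 44, 18]
13: 0x14f (blk 20, set 4) → MISS  vc=[63, 44, 18, 12]
14: 0xc2 (blk 12, set 4) → VC-HIT  vc=[63, 44, 18, 20]

VC = [63, 44, 18, 20]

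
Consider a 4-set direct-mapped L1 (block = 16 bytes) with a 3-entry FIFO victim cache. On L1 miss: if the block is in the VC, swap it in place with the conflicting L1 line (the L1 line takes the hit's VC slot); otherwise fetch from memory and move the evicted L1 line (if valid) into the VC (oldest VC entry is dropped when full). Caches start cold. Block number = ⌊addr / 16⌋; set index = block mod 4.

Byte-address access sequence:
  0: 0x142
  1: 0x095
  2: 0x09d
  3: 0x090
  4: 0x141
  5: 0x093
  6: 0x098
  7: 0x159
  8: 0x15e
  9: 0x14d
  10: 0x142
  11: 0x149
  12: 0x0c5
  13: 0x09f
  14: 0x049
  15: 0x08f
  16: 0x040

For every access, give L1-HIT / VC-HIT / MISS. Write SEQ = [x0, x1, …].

SEQ = [MISS, MISS, L1-HIT, L1-HIT, L1-HIT, L1-HIT, L1-HIT, MISS, L1-HIT, L1-HIT, L1-HIT, L1-HIT, MISS, VC-HIT, MISS, MISS, VC-HIT]

#0 0x142→b20/s0 MISS; vc=[]
#1 0x95→b9/s1 MISS; vc=[]
#2 0x9d→b9/s1 L1-HIT; vc=[]
#3 0x90→b9/s1 L1-HIT; vc=[]
#4 0x141→b20/s0 L1-HIT; vc=[]
#5 0x93→b9/s1 L1-HIT; vc=[]
#6 0x98→b9/s1 L1-HIT; vc=[]
#7 0x159→b21/s1 MISS; vc=[9]
#8 0x15e→b21/s1 L1-HIT; vc=[9]
#9 0x14d→b20/s0 L1-HIT; vc=[9]
#10 0x142→b20/s0 L1-HIT; vc=[9]
#11 0x149→b20/s0 L1-HIT; vc=[9]
#12 0xc5→b12/s0 MISS; vc=[9,20]
#13 0x9f→b9/s1 VC-HIT; vc=[21,20]
#14 0x49→b4/s0 MISS; vc=[21,20,12]
#15 0x8f→b8/s0 MISS; vc=[20,12,4]
#16 0x40→b4/s0 VC-HIT; vc=[20,12,8]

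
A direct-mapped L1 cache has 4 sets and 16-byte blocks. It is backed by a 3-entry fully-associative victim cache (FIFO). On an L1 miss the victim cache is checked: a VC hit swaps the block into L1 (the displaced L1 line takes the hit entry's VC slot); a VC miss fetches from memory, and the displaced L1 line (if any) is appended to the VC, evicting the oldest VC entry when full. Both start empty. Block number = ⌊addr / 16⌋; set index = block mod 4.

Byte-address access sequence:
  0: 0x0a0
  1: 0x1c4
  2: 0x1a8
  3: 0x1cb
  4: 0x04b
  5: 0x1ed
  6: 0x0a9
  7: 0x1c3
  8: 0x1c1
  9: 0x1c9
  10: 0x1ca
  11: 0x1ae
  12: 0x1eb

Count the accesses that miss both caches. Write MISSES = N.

#0 0xa0→b10/s2 MISS; vc=[]
#1 0x1c4→b28/s0 MISS; vc=[]
#2 0x1a8→b26/s2 MISS; vc=[10]
#3 0x1cb→b28/s0 L1-HIT; vc=[10]
#4 0x4b→b4/s0 MISS; vc=[10,28]
#5 0x1ed→b30/s2 MISS; vc=[10,28,26]
#6 0xa9→b10/s2 VC-HIT; vc=[30,28,26]
#7 0x1c3→b28/s0 VC-HIT; vc=[30,4,26]
#8 0x1c1→b28/s0 L1-HIT; vc=[30,4,26]
#9 0x1c9→b28/s0 L1-HIT; vc=[30,4,26]
#10 0x1ca→b28/s0 L1-HIT; vc=[30,4,26]
#11 0x1ae→b26/s2 VC-HIT; vc=[30,4,10]
#12 0x1eb→b30/s2 VC-HIT; vc=[26,4,10]

MISSES = 5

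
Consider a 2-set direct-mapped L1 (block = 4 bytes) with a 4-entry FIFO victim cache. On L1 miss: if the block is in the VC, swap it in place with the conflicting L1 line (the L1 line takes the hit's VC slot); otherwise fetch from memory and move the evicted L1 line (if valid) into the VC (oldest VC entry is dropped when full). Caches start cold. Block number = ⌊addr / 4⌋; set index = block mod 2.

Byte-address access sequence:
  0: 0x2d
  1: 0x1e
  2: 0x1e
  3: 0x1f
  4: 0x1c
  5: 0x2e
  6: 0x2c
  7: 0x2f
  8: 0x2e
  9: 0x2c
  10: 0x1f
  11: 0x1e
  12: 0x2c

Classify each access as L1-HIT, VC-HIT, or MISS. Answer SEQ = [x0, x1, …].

SEQ = [MISS, MISS, L1-HIT, L1-HIT, L1-HIT, VC-HIT, L1-HIT, L1-HIT, L1-HIT, L1-HIT, VC-HIT, L1-HIT, VC-HIT]

  [0] addr=0x2d blk=11 s=1: MISS | VC []
  [1] addr=0x1e blk=7 s=1: MISS | VC [11]
  [2] addr=0x1e blk=7 s=1: L1-HIT | VC [11]
  [3] addr=0x1f blk=7 s=1: L1-HIT | VC [11]
  [4] addr=0x1c blk=7 s=1: L1-HIT | VC [11]
  [5] addr=0x2e blk=11 s=1: VC-HIT | VC [7]
  [6] addr=0x2c blk=11 s=1: L1-HIT | VC [7]
  [7] addr=0x2f blk=11 s=1: L1-HIT | VC [7]
  [8] addr=0x2e blk=11 s=1: L1-HIT | VC [7]
  [9] addr=0x2c blk=11 s=1: L1-HIT | VC [7]
  [10] addr=0x1f blk=7 s=1: VC-HIT | VC [11]
  [11] addr=0x1e blk=7 s=1: L1-HIT | VC [11]
  [12] addr=0x2c blk=11 s=1: VC-HIT | VC [7]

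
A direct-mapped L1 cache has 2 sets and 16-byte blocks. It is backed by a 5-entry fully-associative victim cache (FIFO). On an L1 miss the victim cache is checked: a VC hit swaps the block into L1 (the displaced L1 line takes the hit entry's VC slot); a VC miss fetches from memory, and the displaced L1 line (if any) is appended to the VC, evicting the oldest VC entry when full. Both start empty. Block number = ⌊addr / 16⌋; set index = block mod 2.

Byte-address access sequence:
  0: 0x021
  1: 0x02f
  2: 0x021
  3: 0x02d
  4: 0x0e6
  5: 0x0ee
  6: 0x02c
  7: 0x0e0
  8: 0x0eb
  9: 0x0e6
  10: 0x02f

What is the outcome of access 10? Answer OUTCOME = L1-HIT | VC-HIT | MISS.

OUTCOME = VC-HIT

  [0] addr=0x21 blk=2 s=0: MISS | VC []
  [1] addr=0x2f blk=2 s=0: L1-HIT | VC []
  [2] addr=0x21 blk=2 s=0: L1-HIT | VC []
  [3] addr=0x2d blk=2 s=0: L1-HIT | VC []
  [4] addr=0xe6 blk=14 s=0: MISS | VC [2]
  [5] addr=0xee blk=14 s=0: L1-HIT | VC [2]
  [6] addr=0x2c blk=2 s=0: VC-HIT | VC [14]
  [7] addr=0xe0 blk=14 s=0: VC-HIT | VC [2]
  [8] addr=0xeb blk=14 s=0: L1-HIT | VC [2]
  [9] addr=0xe6 blk=14 s=0: L1-HIT | VC [2]
  [10] addr=0x2f blk=2 s=0: VC-HIT | VC [14]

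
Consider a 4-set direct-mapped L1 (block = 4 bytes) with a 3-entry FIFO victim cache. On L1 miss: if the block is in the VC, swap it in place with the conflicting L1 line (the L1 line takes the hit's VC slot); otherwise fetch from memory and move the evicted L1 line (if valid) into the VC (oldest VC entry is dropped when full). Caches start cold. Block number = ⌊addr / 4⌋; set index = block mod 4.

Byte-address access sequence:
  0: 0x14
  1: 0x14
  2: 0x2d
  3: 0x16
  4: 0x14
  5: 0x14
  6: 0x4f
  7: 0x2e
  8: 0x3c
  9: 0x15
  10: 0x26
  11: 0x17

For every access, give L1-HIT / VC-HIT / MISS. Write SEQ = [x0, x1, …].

SEQ = [MISS, L1-HIT, MISS, L1-HIT, L1-HIT, L1-HIT, MISS, VC-HIT, MISS, L1-HIT, MISS, VC-HIT]

#0 0x14→b5/s1 MISS; vc=[]
#1 0x14→b5/s1 L1-HIT; vc=[]
#2 0x2d→b11/s3 MISS; vc=[]
#3 0x16→b5/s1 L1-HIT; vc=[]
#4 0x14→b5/s1 L1-HIT; vc=[]
#5 0x14→b5/s1 L1-HIT; vc=[]
#6 0x4f→b19/s3 MISS; vc=[11]
#7 0x2e→b11/s3 VC-HIT; vc=[19]
#8 0x3c→b15/s3 MISS; vc=[19,11]
#9 0x15→b5/s1 L1-HIT; vc=[19,11]
#10 0x26→b9/s1 MISS; vc=[19,11,5]
#11 0x17→b5/s1 VC-HIT; vc=[19,11,9]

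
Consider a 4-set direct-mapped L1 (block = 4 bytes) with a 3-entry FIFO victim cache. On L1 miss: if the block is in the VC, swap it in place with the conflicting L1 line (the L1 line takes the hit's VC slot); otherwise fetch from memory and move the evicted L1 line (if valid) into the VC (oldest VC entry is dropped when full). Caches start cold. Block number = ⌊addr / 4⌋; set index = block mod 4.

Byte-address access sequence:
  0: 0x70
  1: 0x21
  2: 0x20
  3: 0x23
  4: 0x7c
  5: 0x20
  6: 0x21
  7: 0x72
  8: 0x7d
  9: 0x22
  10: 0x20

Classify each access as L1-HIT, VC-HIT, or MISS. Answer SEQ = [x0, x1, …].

SEQ = [MISS, MISS, L1-HIT, L1-HIT, MISS, L1-HIT, L1-HIT, VC-HIT, L1-HIT, VC-HIT, L1-HIT]

0: 0x70 (blk 28, set 0) → MISS  vc=[]
1: 0x21 (blk 8, set 0) → MISS  vc=[28]
2: 0x20 (blk 8, set 0) → L1-HIT  vc=[28]
3: 0x23 (blk 8, set 0) → L1-HIT  vc=[28]
4: 0x7c (blk 31, set 3) → MISS  vc=[28]
5: 0x20 (blk 8, set 0) → L1-HIT  vc=[28]
6: 0x21 (blk 8, set 0) → L1-HIT  vc=[28]
7: 0x72 (blk 28, set 0) → VC-HIT  vc=[8]
8: 0x7d (blk 31, set 3) → L1-HIT  vc=[8]
9: 0x22 (blk 8, set 0) → VC-HIT  vc=[28]
10: 0x20 (blk 8, set 0) → L1-HIT  vc=[28]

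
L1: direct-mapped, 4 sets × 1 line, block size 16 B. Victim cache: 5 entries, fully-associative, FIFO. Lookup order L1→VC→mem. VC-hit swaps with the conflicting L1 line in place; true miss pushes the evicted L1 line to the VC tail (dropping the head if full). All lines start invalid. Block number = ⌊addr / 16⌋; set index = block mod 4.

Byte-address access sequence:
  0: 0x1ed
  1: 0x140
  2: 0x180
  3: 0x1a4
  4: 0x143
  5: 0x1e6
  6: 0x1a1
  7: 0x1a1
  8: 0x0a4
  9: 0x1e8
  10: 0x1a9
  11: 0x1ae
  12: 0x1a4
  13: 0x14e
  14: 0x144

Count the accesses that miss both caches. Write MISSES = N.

MISSES = 5

  [0] addr=0x1ed blk=30 s=2: MISS | VC []
  [1] addr=0x140 blk=20 s=0: MISS | VC []
  [2] addr=0x180 blk=24 s=0: MISS | VC [20]
  [3] addr=0x1a4 blk=26 s=2: MISS | VC [20, 30]
  [4] addr=0x143 blk=20 s=0: VC-HIT | VC [24, 30]
  [5] addr=0x1e6 blk=30 s=2: VC-HIT | VC [24, 26]
  [6] addr=0x1a1 blk=26 s=2: VC-HIT | VC [24, 30]
  [7] addr=0x1a1 blk=26 s=2: L1-HIT | VC [24, 30]
  [8] addr=0xa4 blk=10 s=2: MISS | VC [24, 30, 26]
  [9] addr=0x1e8 blk=30 s=2: VC-HIT | VC [24, 10, 26]
  [10] addr=0x1a9 blk=26 s=2: VC-HIT | VC [24, 10, 30]
  [11] addr=0x1ae blk=26 s=2: L1-HIT | VC [24, 10, 30]
  [12] addr=0x1a4 blk=26 s=2: L1-HIT | VC [24, 10, 30]
  [13] addr=0x14e blk=20 s=0: L1-HIT | VC [24, 10, 30]
  [14] addr=0x144 blk=20 s=0: L1-HIT | VC [24, 10, 30]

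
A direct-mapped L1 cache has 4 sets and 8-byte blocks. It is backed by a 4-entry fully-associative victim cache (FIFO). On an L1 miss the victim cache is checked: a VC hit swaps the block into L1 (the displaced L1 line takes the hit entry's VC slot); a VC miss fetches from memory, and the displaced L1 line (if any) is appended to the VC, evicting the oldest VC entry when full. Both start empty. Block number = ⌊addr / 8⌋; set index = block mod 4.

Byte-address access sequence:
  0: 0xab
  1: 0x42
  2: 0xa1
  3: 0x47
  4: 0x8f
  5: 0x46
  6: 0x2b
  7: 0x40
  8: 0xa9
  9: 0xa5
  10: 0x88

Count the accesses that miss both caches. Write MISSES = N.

MISSES = 5

  [0] addr=0xab blk=21 s=1: MISS | VC []
  [1] addr=0x42 blk=8 s=0: MISS | VC []
  [2] addr=0xa1 blk=20 s=0: MISS | VC [8]
  [3] addr=0x47 blk=8 s=0: VC-HIT | VC [20]
  [4] addr=0x8f blk=17 s=1: MISS | VC [20, 21]
  [5] addr=0x46 blk=8 s=0: L1-HIT | VC [20, 21]
  [6] addr=0x2b blk=5 s=1: MISS | VC [20, 21, 17]
  [7] addr=0x40 blk=8 s=0: L1-HIT | VC [20, 21, 17]
  [8] addr=0xa9 blk=21 s=1: VC-HIT | VC [20, 5, 17]
  [9] addr=0xa5 blk=20 s=0: VC-HIT | VC [8, 5, 17]
  [10] addr=0x88 blk=17 s=1: VC-HIT | VC [8, 5, 21]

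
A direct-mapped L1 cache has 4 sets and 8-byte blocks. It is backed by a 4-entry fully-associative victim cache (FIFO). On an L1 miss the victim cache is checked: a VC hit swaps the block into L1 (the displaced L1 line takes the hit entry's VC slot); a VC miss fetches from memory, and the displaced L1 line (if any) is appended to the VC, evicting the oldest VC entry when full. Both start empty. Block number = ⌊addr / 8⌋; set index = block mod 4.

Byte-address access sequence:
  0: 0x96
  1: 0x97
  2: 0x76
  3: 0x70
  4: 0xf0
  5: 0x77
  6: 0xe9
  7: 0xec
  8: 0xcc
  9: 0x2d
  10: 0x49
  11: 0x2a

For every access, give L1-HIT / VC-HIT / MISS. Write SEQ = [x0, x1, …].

#0 0x96→b18/s2 MISS; vc=[]
#1 0x97→b18/s2 L1-HIT; vc=[]
#2 0x76→b14/s2 MISS; vc=[18]
#3 0x70→b14/s2 L1-HIT; vc=[18]
#4 0xf0→b30/s2 MISS; vc=[18,14]
#5 0x77→b14/s2 VC-HIT; vc=[18,30]
#6 0xe9→b29/s1 MISS; vc=[18,30]
#7 0xec→b29/s1 L1-HIT; vc=[18,30]
#8 0xcc→b25/s1 MISS; vc=[18,30,29]
#9 0x2d→b5/s1 MISS; vc=[18,30,29,25]
#10 0x49→b9/s1 MISS; vc=[30,29,25,5]
#11 0x2a→b5/s1 VC-HIT; vc=[30,29,25,9]

SEQ = [MISS, L1-HIT, MISS, L1-HIT, MISS, VC-HIT, MISS, L1-HIT, MISS, MISS, MISS, VC-HIT]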